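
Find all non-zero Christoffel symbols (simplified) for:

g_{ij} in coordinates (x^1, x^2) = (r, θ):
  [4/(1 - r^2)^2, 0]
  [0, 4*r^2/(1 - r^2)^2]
Using Γ^k_{ij} = (1/2) g^{km} (∂_i g_{mj} + ∂_j g_{mi} - ∂_m g_{ij}); the metric is diagonal, so only the m = k term contributes.
Non-zero symbols (using the symmetry Γ^k_{ij} = Γ^k_{ji}):
Γ^r_{r r} = (1/2) g^{rr} (∂_r g_{rr} + ∂_r g_{rr} - ∂_r g_{rr}) = (1/2)((1 - r^2)^2/4)((16*r/(1 - r^2)^3) + (16*r/(1 - r^2)^3) - (16*r/(1 - r^2)^3)) = 2*r/(1 - r^2)
Γ^r_{θ θ} = (1/2) g^{rr} (∂_θ g_{rθ} + ∂_θ g_{rθ} - ∂_r g_{θθ}) = (1/2)((1 - r^2)^2/4)((0) + (0) - (-8*(r^3 + r)/(r^2 - 1)^3)) = (r^3 + r)/(r^2 - 1)
Γ^θ_{r θ} = (1/2) g^{θθ} (∂_r g_{θθ} + ∂_θ g_{θr} - ∂_θ g_{rθ}) = (1/2)((1 - r^2)^2/(4*r^2))((-8*(r^3 + r)/(r^2 - 1)^3) + (0) - (0)) = (-r^2 - 1)/(r^3 - r)
All other Christoffel symbols are zero.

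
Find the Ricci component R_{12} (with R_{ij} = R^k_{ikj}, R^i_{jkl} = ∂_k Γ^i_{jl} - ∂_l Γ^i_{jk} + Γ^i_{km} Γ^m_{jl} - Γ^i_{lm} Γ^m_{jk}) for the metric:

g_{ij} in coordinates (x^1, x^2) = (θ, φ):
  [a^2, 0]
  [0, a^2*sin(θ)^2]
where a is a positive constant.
Non-zero Christoffel symbols (Γ^k_{ij} = Γ^k_{ji}):
Γ^θ_{φ φ} = -sin(2*θ)/2
Γ^φ_{θ φ} = 1/tan(θ)
R^θ_{θ θ φ} = 0 (a repeated index in an antisymmetric pair)
R^φ_{θ φ φ} = 0 (a repeated index in an antisymmetric pair)
R_{θφ} = R^θ_{θ θ φ} + R^φ_{θ φ φ} = (0) + (0) = 0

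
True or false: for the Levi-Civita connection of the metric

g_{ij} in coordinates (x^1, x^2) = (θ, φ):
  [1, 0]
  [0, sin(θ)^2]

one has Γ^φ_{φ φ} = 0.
Γ^φ_{φ φ} = (1/2) g^{φφ} (∂_φ g_{φφ} + ∂_φ g_{φφ} - ∂_φ g_{φφ}) = (1/2)(1/sin(θ)^2)((0) + (0) - (0)) = 0
This equals the proposed value 0.
True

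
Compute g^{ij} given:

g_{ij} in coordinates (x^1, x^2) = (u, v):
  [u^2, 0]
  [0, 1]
The metric is diagonal, so g^{ij} is diagonal with entries 1/g_{ii}: diag(1/(u^2), 1).
g^{ij}:
  [1/u^2, 0]
  [0, 1]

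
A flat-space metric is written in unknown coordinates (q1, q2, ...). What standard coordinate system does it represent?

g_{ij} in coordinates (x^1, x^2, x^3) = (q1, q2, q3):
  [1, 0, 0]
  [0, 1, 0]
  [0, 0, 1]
All components are constant and the metric is the identity, i.e. orthonormal rectilinear coordinates.
Cartesian (3D) coordinates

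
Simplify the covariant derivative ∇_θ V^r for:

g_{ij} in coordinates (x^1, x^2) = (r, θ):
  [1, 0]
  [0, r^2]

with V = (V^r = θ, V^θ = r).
Non-zero Christoffel symbols:
Γ^r_{θ θ} = -r
Γ^θ_{r θ} = 1/r
∇_θ V^r = ∂_θ V^r + Γ^r_{θ j} V^j
  = (1) + (0)(θ) + (-r)(r)
  = 1 - r^2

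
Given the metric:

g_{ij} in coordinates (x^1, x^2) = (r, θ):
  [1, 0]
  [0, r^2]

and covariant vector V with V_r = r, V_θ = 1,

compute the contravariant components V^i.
Inverse metric (diagonal): g^{rr} = 1, g^{θθ} = 1/r^2
V^i = g^{ij} V_j:
V^r = (1)(r) + (0)(1) = r
V^θ = (0)(r) + (1/r^2)(1) = 1/r^2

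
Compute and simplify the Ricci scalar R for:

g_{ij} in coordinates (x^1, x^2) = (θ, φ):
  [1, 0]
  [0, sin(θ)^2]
Non-zero Christoffel symbols (Γ^k_{ij} = Γ^k_{ji}):
Γ^θ_{φ φ} = -sin(2*θ)/2
Γ^φ_{θ φ} = 1/tan(θ)
Ricci tensor (R_{ij} = R^k_{ikj}): R_{θθ} = 1, R_{θφ} = 0, R_{φφ} = sin(θ)^2
Inverse metric: g^{θθ} = 1, g^{φφ} = 1/sin(θ)^2
R = g^{ij} R_{ij} = (1)(1) + (1/sin(θ)^2)(sin(θ)^2) = 2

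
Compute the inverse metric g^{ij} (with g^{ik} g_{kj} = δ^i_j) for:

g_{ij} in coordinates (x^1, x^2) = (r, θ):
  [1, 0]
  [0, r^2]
The metric is diagonal, so g^{ij} is diagonal with entries 1/g_{ii}: diag(1, 1/(r^2)).
g^{ij}:
  [1, 0]
  [0, 1/r^2]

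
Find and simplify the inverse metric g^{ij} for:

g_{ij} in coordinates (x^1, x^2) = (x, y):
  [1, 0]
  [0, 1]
The metric is diagonal, so g^{ij} is diagonal with entries 1/g_{ii}: diag(1, 1).
g^{ij}:
  [1, 0]
  [0, 1]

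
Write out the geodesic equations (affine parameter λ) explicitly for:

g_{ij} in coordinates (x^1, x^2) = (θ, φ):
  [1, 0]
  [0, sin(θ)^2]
Geodesic equation: d^2x^k/dλ^2 + Γ^k_{ij} (dx^i/dλ)(dx^j/dλ) = 0.
Non-zero Christoffel symbols:
Γ^θ_{φ φ} = -sin(2*θ)/2
Γ^φ_{θ φ} = 1/tan(θ)
Substituting (the symmetric pair Γ^k_{ij}, Γ^k_{ji} combines into a factor 2):
d^2θ/dλ^2 - (sin(2*θ)/2) (dφ/dλ)^2 = 0
d^2φ/dλ^2 + (2/tan(θ)) (dθ/dλ)(dφ/dλ) = 0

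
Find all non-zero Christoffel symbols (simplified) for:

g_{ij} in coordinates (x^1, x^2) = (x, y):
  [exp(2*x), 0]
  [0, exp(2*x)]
Using Γ^k_{ij} = (1/2) g^{km} (∂_i g_{mj} + ∂_j g_{mi} - ∂_m g_{ij}); the metric is diagonal, so only the m = k term contributes.
Non-zero symbols (using the symmetry Γ^k_{ij} = Γ^k_{ji}):
Γ^x_{x x} = (1/2) g^{xx} (∂_x g_{xx} + ∂_x g_{xx} - ∂_x g_{xx}) = (1/2)(exp(-2*x))((2*exp(2*x)) + (2*exp(2*x)) - (2*exp(2*x))) = 1
Γ^x_{y y} = (1/2) g^{xx} (∂_y g_{xy} + ∂_y g_{xy} - ∂_x g_{yy}) = (1/2)(exp(-2*x))((0) + (0) - (2*exp(2*x))) = -1
Γ^y_{x y} = (1/2) g^{yy} (∂_x g_{yy} + ∂_y g_{yx} - ∂_y g_{xy}) = (1/2)(exp(-2*x))((2*exp(2*x)) + (0) - (0)) = 1
All other Christoffel symbols are zero.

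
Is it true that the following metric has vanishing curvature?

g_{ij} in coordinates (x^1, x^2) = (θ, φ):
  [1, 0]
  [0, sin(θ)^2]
Non-zero Christoffel symbols:
Γ^θ_{φ φ} = -sin(2*θ)/2
Γ^φ_{θ φ} = 1/tan(θ)
Ricci tensor: R_{θθ} = 1, R_{θφ} = 0, R_{φφ} = sin(θ)^2
The Ricci tensor is non-zero, so the Riemann tensor is non-zero: not flat.
No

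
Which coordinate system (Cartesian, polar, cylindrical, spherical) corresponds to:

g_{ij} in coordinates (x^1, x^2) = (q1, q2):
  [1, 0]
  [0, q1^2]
The line element ds^2 = dq1^2 + q1^2 dq2^2 is dr^2 + r^2 dθ^2 with q1 = r, q2 = θ.
polar coordinates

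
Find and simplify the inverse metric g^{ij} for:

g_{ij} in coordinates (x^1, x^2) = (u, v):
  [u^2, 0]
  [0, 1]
The metric is diagonal, so g^{ij} is diagonal with entries 1/g_{ii}: diag(1/(u^2), 1).
g^{ij}:
  [1/u^2, 0]
  [0, 1]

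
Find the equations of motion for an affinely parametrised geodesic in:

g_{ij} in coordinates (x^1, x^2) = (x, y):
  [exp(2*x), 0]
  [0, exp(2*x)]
Geodesic equation: d^2x^k/dλ^2 + Γ^k_{ij} (dx^i/dλ)(dx^j/dλ) = 0.
Non-zero Christoffel symbols:
Γ^x_{x x} = 1
Γ^x_{y y} = -1
Γ^y_{x y} = 1
Substituting (the symmetric pair Γ^k_{ij}, Γ^k_{ji} combines into a factor 2):
d^2x/dλ^2 + (dx/dλ)^2 - (dy/dλ)^2 = 0
d^2y/dλ^2 + 2 (dx/dλ)(dy/dλ) = 0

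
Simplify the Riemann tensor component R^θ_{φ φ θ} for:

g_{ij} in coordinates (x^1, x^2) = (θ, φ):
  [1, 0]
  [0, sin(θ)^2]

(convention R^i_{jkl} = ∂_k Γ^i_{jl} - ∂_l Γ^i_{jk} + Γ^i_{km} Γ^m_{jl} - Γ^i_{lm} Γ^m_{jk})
Non-zero Christoffel symbols (Γ^k_{ij} = Γ^k_{ji}):
Γ^θ_{φ φ} = -sin(2*θ)/2
Γ^φ_{θ φ} = 1/tan(θ)
R^θ_{φ φ θ} = ∂_φ Γ^θ_{φ θ} - ∂_θ Γ^θ_{φ φ} + Γ^θ_{φ m} Γ^m_{φ θ} - Γ^θ_{θ m} Γ^m_{φ φ}
  = (0) - (-cos(2*θ)) + (-cos(θ)^2) - (0) = -sin(θ)^2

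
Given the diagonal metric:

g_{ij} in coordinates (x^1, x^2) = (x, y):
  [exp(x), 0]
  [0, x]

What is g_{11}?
With x^1 = x, x^2 = y, g_{11} = g_{xx} is the row-1, column-1 entry of the matrix.
g_{11} = exp(x)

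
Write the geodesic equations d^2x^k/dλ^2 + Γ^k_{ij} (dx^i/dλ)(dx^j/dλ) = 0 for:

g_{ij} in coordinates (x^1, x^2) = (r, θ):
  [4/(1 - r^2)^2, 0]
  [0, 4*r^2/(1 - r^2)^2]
Geodesic equation: d^2x^k/dλ^2 + Γ^k_{ij} (dx^i/dλ)(dx^j/dλ) = 0.
Non-zero Christoffel symbols:
Γ^r_{r r} = 2*r/(1 - r^2)
Γ^r_{θ θ} = (r^3 + r)/(r^2 - 1)
Γ^θ_{r θ} = (-r^2 - 1)/(r^3 - r)
Substituting (the symmetric pair Γ^k_{ij}, Γ^k_{ji} combines into a factor 2):
d^2r/dλ^2 + (2*r/(1 - r^2)) (dr/dλ)^2 + ((r^3 + r)/(r^2 - 1)) (dθ/dλ)^2 = 0
d^2θ/dλ^2 + ((-2*r^2 - 2)/(r^3 - r)) (dr/dλ)(dθ/dλ) = 0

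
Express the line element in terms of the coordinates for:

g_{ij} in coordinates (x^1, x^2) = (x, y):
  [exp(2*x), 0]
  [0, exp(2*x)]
ds^2 = g_{ij} dx^i dx^j; only the non-zero components contribute.
ds^2 = exp(2*x) dx^2 + exp(2*x) dy^2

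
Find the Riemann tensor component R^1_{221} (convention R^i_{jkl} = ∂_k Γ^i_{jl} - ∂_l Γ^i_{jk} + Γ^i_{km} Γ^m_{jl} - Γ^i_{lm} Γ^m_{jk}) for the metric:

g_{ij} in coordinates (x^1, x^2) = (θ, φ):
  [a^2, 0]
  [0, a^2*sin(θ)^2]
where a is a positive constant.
Non-zero Christoffel symbols (Γ^k_{ij} = Γ^k_{ji}):
Γ^θ_{φ φ} = -sin(2*θ)/2
Γ^φ_{θ φ} = 1/tan(θ)
R^θ_{φ φ θ} = ∂_φ Γ^θ_{φ θ} - ∂_θ Γ^θ_{φ φ} + Γ^θ_{φ m} Γ^m_{φ θ} - Γ^θ_{θ m} Γ^m_{φ φ}
  = (0) - (-cos(2*θ)) + (-cos(θ)^2) - (0) = -sin(θ)^2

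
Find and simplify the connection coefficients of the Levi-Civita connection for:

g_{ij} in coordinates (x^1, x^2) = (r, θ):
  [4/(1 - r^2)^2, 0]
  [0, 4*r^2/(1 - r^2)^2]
Using Γ^k_{ij} = (1/2) g^{km} (∂_i g_{mj} + ∂_j g_{mi} - ∂_m g_{ij}); the metric is diagonal, so only the m = k term contributes.
Non-zero symbols (using the symmetry Γ^k_{ij} = Γ^k_{ji}):
Γ^r_{r r} = (1/2) g^{rr} (∂_r g_{rr} + ∂_r g_{rr} - ∂_r g_{rr}) = (1/2)((1 - r^2)^2/4)((16*r/(1 - r^2)^3) + (16*r/(1 - r^2)^3) - (16*r/(1 - r^2)^3)) = 2*r/(1 - r^2)
Γ^r_{θ θ} = (1/2) g^{rr} (∂_θ g_{rθ} + ∂_θ g_{rθ} - ∂_r g_{θθ}) = (1/2)((1 - r^2)^2/4)((0) + (0) - (-8*(r^3 + r)/(r^2 - 1)^3)) = (r^3 + r)/(r^2 - 1)
Γ^θ_{r θ} = (1/2) g^{θθ} (∂_r g_{θθ} + ∂_θ g_{θr} - ∂_θ g_{rθ}) = (1/2)((1 - r^2)^2/(4*r^2))((-8*(r^3 + r)/(r^2 - 1)^3) + (0) - (0)) = (-r^2 - 1)/(r^3 - r)
All other Christoffel symbols are zero.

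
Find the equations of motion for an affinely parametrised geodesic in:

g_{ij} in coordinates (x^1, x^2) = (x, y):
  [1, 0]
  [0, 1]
Geodesic equation: d^2x^k/dλ^2 + Γ^k_{ij} (dx^i/dλ)(dx^j/dλ) = 0.
All Christoffel symbols vanish, so the geodesics are straight lines:
d^2x/dλ^2 = 0
d^2y/dλ^2 = 0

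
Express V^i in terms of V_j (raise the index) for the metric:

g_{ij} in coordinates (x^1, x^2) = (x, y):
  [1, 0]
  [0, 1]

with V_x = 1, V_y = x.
Inverse metric (diagonal): g^{xx} = 1, g^{yy} = 1
V^i = g^{ij} V_j:
V^x = (1)(1) + (0)(x) = 1
V^y = (0)(1) + (1)(x) = x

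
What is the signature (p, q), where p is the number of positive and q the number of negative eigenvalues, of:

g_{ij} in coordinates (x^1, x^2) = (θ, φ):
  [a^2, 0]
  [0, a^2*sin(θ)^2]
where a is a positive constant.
The metric is diagonal, so its eigenvalues are the diagonal entries: a^2, a^2*sin(θ)^2 (at a generic point, where coordinate-dependent entries are positive).
2 positive, 0 negative.
(2, 0) - Riemannian (positive definite)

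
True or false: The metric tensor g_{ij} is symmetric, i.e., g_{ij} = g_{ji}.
By definition the metric is a symmetric bilinear form, g_{ij} = g_{ji}.
True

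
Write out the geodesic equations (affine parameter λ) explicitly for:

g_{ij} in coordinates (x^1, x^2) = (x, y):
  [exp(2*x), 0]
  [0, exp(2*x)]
Geodesic equation: d^2x^k/dλ^2 + Γ^k_{ij} (dx^i/dλ)(dx^j/dλ) = 0.
Non-zero Christoffel symbols:
Γ^x_{x x} = 1
Γ^x_{y y} = -1
Γ^y_{x y} = 1
Substituting (the symmetric pair Γ^k_{ij}, Γ^k_{ji} combines into a factor 2):
d^2x/dλ^2 + (dx/dλ)^2 - (dy/dλ)^2 = 0
d^2y/dλ^2 + 2 (dx/dλ)(dy/dλ) = 0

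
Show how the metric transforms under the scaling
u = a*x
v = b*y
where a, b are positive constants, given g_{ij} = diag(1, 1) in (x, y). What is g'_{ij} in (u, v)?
Invert the transformation: x = u/a, y = v/b
g'_{ij} = (∂x^k/∂x'^i)(∂x^l/∂x'^j) g_{kl}; with g_{kl} = δ_{kl} this is Σ_k (∂x^k/∂x'^i)(∂x^k/∂x'^j).
Jacobian: ∂x/∂u = 1/a, ∂x/∂v = 0, ∂y/∂u = 0, ∂y/∂v = 1/b
g'_{uu} = (1/a)(1/a) + (0)(0) = 1/a^2
g'_{uv} = (1/a)(0) + (0)(1/b) = 0
g'_{vv} = (0)(0) + (1/b)(1/b) = 1/b^2
g'_{ij} = diag(1/a^2, 1/b^2)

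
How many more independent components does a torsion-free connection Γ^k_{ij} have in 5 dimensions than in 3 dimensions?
Independent components in n dimensions: n × n(n+1)/2 = n^2(n+1)/2.
5D: 5 × 15 = 75
3D: 3 × 6 = 18
Difference = 75 - 18 = 57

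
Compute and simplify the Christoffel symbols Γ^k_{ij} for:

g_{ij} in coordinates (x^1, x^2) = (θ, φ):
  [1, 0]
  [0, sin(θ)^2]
Using Γ^k_{ij} = (1/2) g^{km} (∂_i g_{mj} + ∂_j g_{mi} - ∂_m g_{ij}); the metric is diagonal, so only the m = k term contributes.
Non-zero symbols (using the symmetry Γ^k_{ij} = Γ^k_{ji}):
Γ^θ_{φ φ} = (1/2) g^{θθ} (∂_φ g_{θφ} + ∂_φ g_{θφ} - ∂_θ g_{φφ}) = (1/2)(1)((0) + (0) - (sin(2*θ))) = -sin(2*θ)/2
Γ^φ_{θ φ} = (1/2) g^{φφ} (∂_θ g_{φφ} + ∂_φ g_{φθ} - ∂_φ g_{θφ}) = (1/2)(1/sin(θ)^2)((sin(2*θ)) + (0) - (0)) = 1/tan(θ)
All other Christoffel symbols are zero.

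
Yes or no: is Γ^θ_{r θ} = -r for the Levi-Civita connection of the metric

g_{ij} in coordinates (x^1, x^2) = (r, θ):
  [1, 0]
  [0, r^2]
Γ^θ_{r θ} = (1/2) g^{θθ} (∂_r g_{θθ} + ∂_θ g_{θr} - ∂_θ g_{rθ}) = (1/2)(1/r^2)((2*r) + (0) - (0)) = 1/r
This differs from the proposed value -r.
No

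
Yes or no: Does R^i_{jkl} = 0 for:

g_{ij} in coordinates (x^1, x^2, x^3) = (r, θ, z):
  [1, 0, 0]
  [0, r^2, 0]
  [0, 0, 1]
Non-zero Christoffel symbols:
Γ^r_{θ θ} = -r
Γ^θ_{r θ} = 1/r
Ricci tensor: R_{rr} = 0, R_{rθ} = 0, R_{rz} = 0, R_{θθ} = 0, R_{θz} = 0, R_{zz} = 0
All R_{ij} vanish; in 3 dimensions the Riemann tensor is fully determined by the Ricci tensor, so R^i_{jkl} = 0: the metric is flat (curvilinear coordinates on flat space).
Yes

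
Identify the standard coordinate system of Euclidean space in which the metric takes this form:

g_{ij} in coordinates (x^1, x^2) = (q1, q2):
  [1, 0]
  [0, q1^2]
The line element ds^2 = dq1^2 + q1^2 dq2^2 is dr^2 + r^2 dθ^2 with q1 = r, q2 = θ.
polar coordinates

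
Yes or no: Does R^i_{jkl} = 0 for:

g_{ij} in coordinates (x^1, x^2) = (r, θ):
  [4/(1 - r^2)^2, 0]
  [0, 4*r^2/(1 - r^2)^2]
Non-zero Christoffel symbols:
Γ^r_{r r} = 2*r/(1 - r^2)
Γ^r_{θ θ} = (r^3 + r)/(r^2 - 1)
Γ^θ_{r θ} = (-r^2 - 1)/(r^3 - r)
Ricci tensor: R_{rr} = -4/(r^2 - 1)^2, R_{rθ} = 0, R_{θθ} = -4*r^2/(r^2 - 1)^2
The Ricci tensor is non-zero, so the Riemann tensor is non-zero: not flat.
No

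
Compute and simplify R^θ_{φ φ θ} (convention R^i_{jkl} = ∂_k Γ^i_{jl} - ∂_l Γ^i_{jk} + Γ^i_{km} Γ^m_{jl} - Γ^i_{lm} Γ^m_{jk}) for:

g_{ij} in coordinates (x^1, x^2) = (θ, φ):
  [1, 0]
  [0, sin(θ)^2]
Non-zero Christoffel symbols (Γ^k_{ij} = Γ^k_{ji}):
Γ^θ_{φ φ} = -sin(2*θ)/2
Γ^φ_{θ φ} = 1/tan(θ)
R^θ_{φ φ θ} = ∂_φ Γ^θ_{φ θ} - ∂_θ Γ^θ_{φ φ} + Γ^θ_{φ m} Γ^m_{φ θ} - Γ^θ_{θ m} Γ^m_{φ φ}
  = (0) - (-cos(2*θ)) + (-cos(θ)^2) - (0) = -sin(θ)^2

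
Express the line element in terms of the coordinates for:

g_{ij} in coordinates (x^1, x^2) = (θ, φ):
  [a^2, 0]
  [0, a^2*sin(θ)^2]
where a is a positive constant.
ds^2 = g_{ij} dx^i dx^j; only the non-zero components contribute.
ds^2 = a^2 dθ^2 + a^2*sin(θ)^2 dφ^2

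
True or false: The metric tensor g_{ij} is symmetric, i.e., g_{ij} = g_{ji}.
By definition the metric is a symmetric bilinear form, g_{ij} = g_{ji}.
True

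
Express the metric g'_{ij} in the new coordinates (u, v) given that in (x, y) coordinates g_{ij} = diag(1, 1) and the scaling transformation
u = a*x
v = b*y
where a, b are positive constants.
Invert the transformation: x = u/a, y = v/b
g'_{ij} = (∂x^k/∂x'^i)(∂x^l/∂x'^j) g_{kl}; with g_{kl} = δ_{kl} this is Σ_k (∂x^k/∂x'^i)(∂x^k/∂x'^j).
Jacobian: ∂x/∂u = 1/a, ∂x/∂v = 0, ∂y/∂u = 0, ∂y/∂v = 1/b
g'_{uu} = (1/a)(1/a) + (0)(0) = 1/a^2
g'_{uv} = (1/a)(0) + (0)(1/b) = 0
g'_{vv} = (0)(0) + (1/b)(1/b) = 1/b^2
g'_{ij} = diag(1/a^2, 1/b^2)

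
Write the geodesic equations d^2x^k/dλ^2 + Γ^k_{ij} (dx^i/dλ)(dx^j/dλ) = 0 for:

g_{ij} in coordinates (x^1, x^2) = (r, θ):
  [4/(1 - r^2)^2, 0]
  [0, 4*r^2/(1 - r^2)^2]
Geodesic equation: d^2x^k/dλ^2 + Γ^k_{ij} (dx^i/dλ)(dx^j/dλ) = 0.
Non-zero Christoffel symbols:
Γ^r_{r r} = 2*r/(1 - r^2)
Γ^r_{θ θ} = (r^3 + r)/(r^2 - 1)
Γ^θ_{r θ} = (-r^2 - 1)/(r^3 - r)
Substituting (the symmetric pair Γ^k_{ij}, Γ^k_{ji} combines into a factor 2):
d^2r/dλ^2 + (2*r/(1 - r^2)) (dr/dλ)^2 + ((r^3 + r)/(r^2 - 1)) (dθ/dλ)^2 = 0
d^2θ/dλ^2 + ((-2*r^2 - 2)/(r^3 - r)) (dr/dλ)(dθ/dλ) = 0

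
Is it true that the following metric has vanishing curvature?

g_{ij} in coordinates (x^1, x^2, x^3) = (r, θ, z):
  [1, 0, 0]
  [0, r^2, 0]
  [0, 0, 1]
Non-zero Christoffel symbols:
Γ^r_{θ θ} = -r
Γ^θ_{r θ} = 1/r
Ricci tensor: R_{rr} = 0, R_{rθ} = 0, R_{rz} = 0, R_{θθ} = 0, R_{θz} = 0, R_{zz} = 0
All R_{ij} vanish; in 3 dimensions the Riemann tensor is fully determined by the Ricci tensor, so R^i_{jkl} = 0: the metric is flat (curvilinear coordinates on flat space).
Yes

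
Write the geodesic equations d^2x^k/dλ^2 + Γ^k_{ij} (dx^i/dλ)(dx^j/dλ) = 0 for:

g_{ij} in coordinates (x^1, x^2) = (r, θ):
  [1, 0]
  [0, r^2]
Geodesic equation: d^2x^k/dλ^2 + Γ^k_{ij} (dx^i/dλ)(dx^j/dλ) = 0.
Non-zero Christoffel symbols:
Γ^r_{θ θ} = -r
Γ^θ_{r θ} = 1/r
Substituting (the symmetric pair Γ^k_{ij}, Γ^k_{ji} combines into a factor 2):
d^2r/dλ^2 - r (dθ/dλ)^2 = 0
d^2θ/dλ^2 + (2/r) (dr/dλ)(dθ/dλ) = 0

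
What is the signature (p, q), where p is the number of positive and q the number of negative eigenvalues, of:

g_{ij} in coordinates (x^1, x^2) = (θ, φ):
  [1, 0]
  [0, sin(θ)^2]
The metric is diagonal, so its eigenvalues are the diagonal entries: 1, sin(θ)^2 (at a generic point, where coordinate-dependent entries are positive).
2 positive, 0 negative.
(2, 0) - Riemannian (positive definite)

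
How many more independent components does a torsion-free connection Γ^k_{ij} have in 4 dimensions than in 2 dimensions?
Independent components in n dimensions: n × n(n+1)/2 = n^2(n+1)/2.
4D: 4 × 10 = 40
2D: 2 × 3 = 6
Difference = 40 - 6 = 34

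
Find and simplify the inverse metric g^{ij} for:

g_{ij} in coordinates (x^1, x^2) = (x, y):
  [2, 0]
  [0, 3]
The metric is diagonal, so g^{ij} is diagonal with entries 1/g_{ii}: diag(1/2, 1/3).
g^{ij}:
  [1/2, 0]
  [0, 1/3]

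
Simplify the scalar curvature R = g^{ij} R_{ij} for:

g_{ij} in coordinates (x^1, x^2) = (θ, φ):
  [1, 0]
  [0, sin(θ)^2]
Non-zero Christoffel symbols (Γ^k_{ij} = Γ^k_{ji}):
Γ^θ_{φ φ} = -sin(2*θ)/2
Γ^φ_{θ φ} = 1/tan(θ)
Ricci tensor (R_{ij} = R^k_{ikj}): R_{θθ} = 1, R_{θφ} = 0, R_{φφ} = sin(θ)^2
Inverse metric: g^{θθ} = 1, g^{φφ} = 1/sin(θ)^2
R = g^{ij} R_{ij} = (1)(1) + (1/sin(θ)^2)(sin(θ)^2) = 2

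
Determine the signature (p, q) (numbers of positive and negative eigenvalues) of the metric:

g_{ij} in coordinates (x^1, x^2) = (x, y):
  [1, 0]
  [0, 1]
The metric is diagonal, so its eigenvalues are the diagonal entries: 1, 1 (at a generic point, where coordinate-dependent entries are positive).
2 positive, 0 negative.
(2, 0) - Riemannian (positive definite)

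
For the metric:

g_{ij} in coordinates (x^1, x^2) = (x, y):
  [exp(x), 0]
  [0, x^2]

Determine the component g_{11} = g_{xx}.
With x^1 = x, x^2 = y, g_{11} = g_{xx} is the row-1, column-1 entry of the matrix.
g_{11} = exp(x)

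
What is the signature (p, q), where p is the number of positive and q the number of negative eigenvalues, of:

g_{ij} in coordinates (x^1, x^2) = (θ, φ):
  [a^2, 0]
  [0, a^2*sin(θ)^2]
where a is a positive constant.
The metric is diagonal, so its eigenvalues are the diagonal entries: a^2, a^2*sin(θ)^2 (at a generic point, where coordinate-dependent entries are positive).
2 positive, 0 negative.
(2, 0) - Riemannian (positive definite)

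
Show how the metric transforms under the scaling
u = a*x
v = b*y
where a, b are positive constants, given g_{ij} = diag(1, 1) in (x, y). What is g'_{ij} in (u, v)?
Invert the transformation: x = u/a, y = v/b
g'_{ij} = (∂x^k/∂x'^i)(∂x^l/∂x'^j) g_{kl}; with g_{kl} = δ_{kl} this is Σ_k (∂x^k/∂x'^i)(∂x^k/∂x'^j).
Jacobian: ∂x/∂u = 1/a, ∂x/∂v = 0, ∂y/∂u = 0, ∂y/∂v = 1/b
g'_{uu} = (1/a)(1/a) + (0)(0) = 1/a^2
g'_{uv} = (1/a)(0) + (0)(1/b) = 0
g'_{vv} = (0)(0) + (1/b)(1/b) = 1/b^2
g'_{ij} = diag(1/a^2, 1/b^2)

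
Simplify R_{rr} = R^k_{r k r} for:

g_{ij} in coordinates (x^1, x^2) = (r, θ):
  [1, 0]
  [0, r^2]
Non-zero Christoffel symbols (Γ^k_{ij} = Γ^k_{ji}):
Γ^r_{θ θ} = -r
Γ^θ_{r θ} = 1/r
R^r_{r r r} = 0 (a repeated index in an antisymmetric pair)
R^θ_{r θ r} = ∂_θ Γ^θ_{r r} - ∂_r Γ^θ_{r θ} + Γ^θ_{θ m} Γ^m_{r r} - Γ^θ_{r m} Γ^m_{r θ}
  = (0) - (-1/r^2) + (0) - (1/r^2) = 0
R_{rr} = R^r_{r r r} + R^θ_{r θ r} = (0) + (0) = 0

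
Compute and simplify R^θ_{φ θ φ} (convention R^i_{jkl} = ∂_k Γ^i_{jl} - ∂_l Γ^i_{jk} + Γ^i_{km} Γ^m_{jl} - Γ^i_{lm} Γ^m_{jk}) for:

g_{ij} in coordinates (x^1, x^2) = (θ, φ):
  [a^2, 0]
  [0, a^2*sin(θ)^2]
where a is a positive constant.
Non-zero Christoffel symbols (Γ^k_{ij} = Γ^k_{ji}):
Γ^θ_{φ φ} = -sin(2*θ)/2
Γ^φ_{θ φ} = 1/tan(θ)
R^θ_{φ θ φ} = ∂_θ Γ^θ_{φ φ} - ∂_φ Γ^θ_{φ θ} + Γ^θ_{θ m} Γ^m_{φ φ} - Γ^θ_{φ m} Γ^m_{φ θ}
  = (-cos(2*θ)) - (0) + (0) - (-cos(θ)^2) = sin(θ)^2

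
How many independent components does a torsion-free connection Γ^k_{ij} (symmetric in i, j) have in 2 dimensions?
Γ^k_{ij} has n choices for the upper index and n(n+1)/2 independent symmetric lower index pairs.
Total = 2 × 2×3/2 = 2 × 3 = 6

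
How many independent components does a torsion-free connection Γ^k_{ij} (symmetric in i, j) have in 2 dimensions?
Γ^k_{ij} has n choices for the upper index and n(n+1)/2 independent symmetric lower index pairs.
Total = 2 × 2×3/2 = 2 × 3 = 6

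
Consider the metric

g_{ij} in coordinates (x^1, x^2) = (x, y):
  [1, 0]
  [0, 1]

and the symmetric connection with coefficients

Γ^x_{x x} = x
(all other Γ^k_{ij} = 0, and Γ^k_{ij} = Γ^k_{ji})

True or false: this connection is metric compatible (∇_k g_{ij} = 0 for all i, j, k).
Using ∇_k g_{ij} = ∂_k g_{ij} - Γ^m_{ki} g_{mj} - Γ^m_{kj} g_{im}:
∇_x g_{xx} = (0) - (x) - (x) = -2*x ≠ 0
So the connection is not metric compatible (it is not the Levi-Civita connection).
False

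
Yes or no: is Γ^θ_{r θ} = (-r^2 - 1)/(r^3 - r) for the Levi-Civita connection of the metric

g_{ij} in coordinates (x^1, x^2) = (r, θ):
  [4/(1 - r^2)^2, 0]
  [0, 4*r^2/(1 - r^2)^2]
Γ^θ_{r θ} = (1/2) g^{θθ} (∂_r g_{θθ} + ∂_θ g_{θr} - ∂_θ g_{rθ}) = (1/2)((1 - r^2)^2/(4*r^2))((-8*(r^3 + r)/(r^2 - 1)^3) + (0) - (0)) = (-r^2 - 1)/(r^3 - r)
This equals the proposed value (-r^2 - 1)/(r^3 - r).
Yes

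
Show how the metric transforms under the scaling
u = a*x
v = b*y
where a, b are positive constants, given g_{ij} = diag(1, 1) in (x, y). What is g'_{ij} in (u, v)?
Invert the transformation: x = u/a, y = v/b
g'_{ij} = (∂x^k/∂x'^i)(∂x^l/∂x'^j) g_{kl}; with g_{kl} = δ_{kl} this is Σ_k (∂x^k/∂x'^i)(∂x^k/∂x'^j).
Jacobian: ∂x/∂u = 1/a, ∂x/∂v = 0, ∂y/∂u = 0, ∂y/∂v = 1/b
g'_{uu} = (1/a)(1/a) + (0)(0) = 1/a^2
g'_{uv} = (1/a)(0) + (0)(1/b) = 0
g'_{vv} = (0)(0) + (1/b)(1/b) = 1/b^2
g'_{ij} = diag(1/a^2, 1/b^2)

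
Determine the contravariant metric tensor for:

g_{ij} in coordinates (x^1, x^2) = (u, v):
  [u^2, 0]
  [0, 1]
The metric is diagonal, so g^{ij} is diagonal with entries 1/g_{ii}: diag(1/(u^2), 1).
g^{ij}:
  [1/u^2, 0]
  [0, 1]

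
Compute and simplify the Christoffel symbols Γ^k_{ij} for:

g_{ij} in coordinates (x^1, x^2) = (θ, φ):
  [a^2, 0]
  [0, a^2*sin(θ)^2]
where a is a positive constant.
Using Γ^k_{ij} = (1/2) g^{km} (∂_i g_{mj} + ∂_j g_{mi} - ∂_m g_{ij}); the metric is diagonal, so only the m = k term contributes.
Non-zero symbols (using the symmetry Γ^k_{ij} = Γ^k_{ji}):
Γ^θ_{φ φ} = (1/2) g^{θθ} (∂_φ g_{θφ} + ∂_φ g_{θφ} - ∂_θ g_{φφ}) = (1/2)(1/a^2)((0) + (0) - (a^2*sin(2*θ))) = -sin(2*θ)/2
Γ^φ_{θ φ} = (1/2) g^{φφ} (∂_θ g_{φφ} + ∂_φ g_{φθ} - ∂_φ g_{θφ}) = (1/2)(1/(a^2*sin(θ)^2))((a^2*sin(2*θ)) + (0) - (0)) = 1/tan(θ)
All other Christoffel symbols are zero.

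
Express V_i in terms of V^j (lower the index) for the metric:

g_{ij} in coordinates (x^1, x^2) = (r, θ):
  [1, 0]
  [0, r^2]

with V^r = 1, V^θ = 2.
V_i = g_{ij} V^j:
V_r = (1)(1) + (0)(2) = 1
V_θ = (0)(1) + (r^2)(2) = 2*r^2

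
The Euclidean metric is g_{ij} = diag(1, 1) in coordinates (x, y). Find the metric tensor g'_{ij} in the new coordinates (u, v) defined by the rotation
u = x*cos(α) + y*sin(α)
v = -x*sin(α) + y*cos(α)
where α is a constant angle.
Invert the transformation: x = u*cos(α) - v*sin(α), y = u*sin(α) + v*cos(α)
g'_{ij} = (∂x^k/∂x'^i)(∂x^l/∂x'^j) g_{kl}; with g_{kl} = δ_{kl} this is Σ_k (∂x^k/∂x'^i)(∂x^k/∂x'^j).
Jacobian: ∂x/∂u = cos(α), ∂x/∂v = -sin(α), ∂y/∂u = sin(α), ∂y/∂v = cos(α)
g'_{uu} = (cos(α))(cos(α)) + (sin(α))(sin(α)) = 1
g'_{uv} = (cos(α))(-sin(α)) + (sin(α))(cos(α)) = 0
g'_{vv} = (-sin(α))(-sin(α)) + (cos(α))(cos(α)) = 1
g'_{ij} = diag(1, 1)
The Euclidean metric is invariant under rotations.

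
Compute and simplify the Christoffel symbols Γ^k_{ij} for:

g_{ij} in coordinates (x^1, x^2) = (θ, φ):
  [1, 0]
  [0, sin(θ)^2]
Using Γ^k_{ij} = (1/2) g^{km} (∂_i g_{mj} + ∂_j g_{mi} - ∂_m g_{ij}); the metric is diagonal, so only the m = k term contributes.
Non-zero symbols (using the symmetry Γ^k_{ij} = Γ^k_{ji}):
Γ^θ_{φ φ} = (1/2) g^{θθ} (∂_φ g_{θφ} + ∂_φ g_{θφ} - ∂_θ g_{φφ}) = (1/2)(1)((0) + (0) - (sin(2*θ))) = -sin(2*θ)/2
Γ^φ_{θ φ} = (1/2) g^{φφ} (∂_θ g_{φφ} + ∂_φ g_{φθ} - ∂_φ g_{θφ}) = (1/2)(1/sin(θ)^2)((sin(2*θ)) + (0) - (0)) = 1/tan(θ)
All other Christoffel symbols are zero.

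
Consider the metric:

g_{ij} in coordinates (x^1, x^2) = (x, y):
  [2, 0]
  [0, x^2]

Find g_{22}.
With x^1 = x, x^2 = y, g_{22} = g_{yy} is the row-2, column-2 entry of the matrix.
g_{22} = x^2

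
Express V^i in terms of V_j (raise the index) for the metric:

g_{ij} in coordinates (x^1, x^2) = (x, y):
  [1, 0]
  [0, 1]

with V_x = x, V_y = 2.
Inverse metric (diagonal): g^{xx} = 1, g^{yy} = 1
V^i = g^{ij} V_j:
V^x = (1)(x) + (0)(2) = x
V^y = (0)(x) + (1)(2) = 2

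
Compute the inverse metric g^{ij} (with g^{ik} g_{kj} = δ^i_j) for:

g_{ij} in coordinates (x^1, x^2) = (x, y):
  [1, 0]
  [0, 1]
The metric is diagonal, so g^{ij} is diagonal with entries 1/g_{ii}: diag(1, 1).
g^{ij}:
  [1, 0]
  [0, 1]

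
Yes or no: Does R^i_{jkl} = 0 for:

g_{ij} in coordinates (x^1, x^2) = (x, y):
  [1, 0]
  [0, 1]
All metric components are constant, so every Christoffel symbol vanishes and R^i_{jkl} = 0.
Yes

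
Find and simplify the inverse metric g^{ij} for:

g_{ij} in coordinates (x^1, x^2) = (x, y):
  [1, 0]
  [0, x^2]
The metric is diagonal, so g^{ij} is diagonal with entries 1/g_{ii}: diag(1, 1/(x^2)).
g^{ij}:
  [1, 0]
  [0, 1/x^2]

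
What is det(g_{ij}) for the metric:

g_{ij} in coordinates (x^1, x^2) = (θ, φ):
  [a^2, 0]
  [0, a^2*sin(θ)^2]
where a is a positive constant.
For a 2×2 metric: det(g) = g_{11}·g_{22} - g_{12}·g_{21}
= (a^2)·(a^2*sin(θ)^2) - (0)·(0)
= a^4*sin(θ)^2 - 0
det(g) = a^4*sin(θ)^2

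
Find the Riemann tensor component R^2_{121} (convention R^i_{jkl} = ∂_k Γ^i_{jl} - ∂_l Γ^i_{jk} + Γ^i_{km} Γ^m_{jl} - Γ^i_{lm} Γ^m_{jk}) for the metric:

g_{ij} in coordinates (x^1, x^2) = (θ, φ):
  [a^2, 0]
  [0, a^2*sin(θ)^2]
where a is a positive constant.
Non-zero Christoffel symbols (Γ^k_{ij} = Γ^k_{ji}):
Γ^θ_{φ φ} = -sin(2*θ)/2
Γ^φ_{θ φ} = 1/tan(θ)
R^φ_{θ φ θ} = ∂_φ Γ^φ_{θ θ} - ∂_θ Γ^φ_{θ φ} + Γ^φ_{φ m} Γ^m_{θ θ} - Γ^φ_{θ m} Γ^m_{θ φ}
  = (0) - (-1/sin(θ)^2) + (0) - (1/tan(θ)^2) = 1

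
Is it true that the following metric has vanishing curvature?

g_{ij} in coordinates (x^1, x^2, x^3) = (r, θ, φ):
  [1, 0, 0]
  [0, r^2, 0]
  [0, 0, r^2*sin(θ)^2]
Non-zero Christoffel symbols:
Γ^r_{θ θ} = -r
Γ^r_{φ φ} = -r*sin(θ)^2
Γ^θ_{r θ} = 1/r
Γ^θ_{φ φ} = -sin(2*θ)/2
Γ^φ_{r φ} = 1/r
Γ^φ_{θ φ} = 1/tan(θ)
Ricci tensor: R_{rr} = 0, R_{rθ} = 0, R_{rφ} = 0, R_{θθ} = 0, R_{θφ} = 0, R_{φφ} = 0
All R_{ij} vanish; in 3 dimensions the Riemann tensor is fully determined by the Ricci tensor, so R^i_{jkl} = 0: the metric is flat (curvilinear coordinates on flat space).
Yes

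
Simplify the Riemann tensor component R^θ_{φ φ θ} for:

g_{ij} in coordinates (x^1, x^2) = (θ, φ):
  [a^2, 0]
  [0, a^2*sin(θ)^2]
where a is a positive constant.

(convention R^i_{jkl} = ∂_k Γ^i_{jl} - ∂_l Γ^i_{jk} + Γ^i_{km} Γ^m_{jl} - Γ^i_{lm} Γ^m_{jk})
Non-zero Christoffel symbols (Γ^k_{ij} = Γ^k_{ji}):
Γ^θ_{φ φ} = -sin(2*θ)/2
Γ^φ_{θ φ} = 1/tan(θ)
R^θ_{φ φ θ} = ∂_φ Γ^θ_{φ θ} - ∂_θ Γ^θ_{φ φ} + Γ^θ_{φ m} Γ^m_{φ θ} - Γ^θ_{θ m} Γ^m_{φ φ}
  = (0) - (-cos(2*θ)) + (-cos(θ)^2) - (0) = -sin(θ)^2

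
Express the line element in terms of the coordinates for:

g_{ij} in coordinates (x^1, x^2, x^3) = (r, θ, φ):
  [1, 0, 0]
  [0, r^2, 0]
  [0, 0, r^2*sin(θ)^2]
ds^2 = g_{ij} dx^i dx^j; only the non-zero components contribute.
ds^2 = dr^2 + r^2 dθ^2 + r^2*sin(θ)^2 dφ^2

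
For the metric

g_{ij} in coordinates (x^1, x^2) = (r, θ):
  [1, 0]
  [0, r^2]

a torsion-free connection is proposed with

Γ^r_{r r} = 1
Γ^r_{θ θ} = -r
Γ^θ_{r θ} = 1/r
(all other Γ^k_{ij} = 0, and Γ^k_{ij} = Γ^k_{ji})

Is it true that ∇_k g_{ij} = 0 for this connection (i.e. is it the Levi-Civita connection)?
Using ∇_k g_{ij} = ∂_k g_{ij} - Γ^m_{ki} g_{mj} - Γ^m_{kj} g_{im}:
∇_r g_{rr} = (0) - (1) - (1) = -2 ≠ 0
So the connection is not metric compatible (it is not the Levi-Civita connection).
No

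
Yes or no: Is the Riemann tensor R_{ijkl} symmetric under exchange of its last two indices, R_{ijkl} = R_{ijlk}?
It is antisymmetric in the last pair: R_{ijkl} = -R_{ijlk}.
No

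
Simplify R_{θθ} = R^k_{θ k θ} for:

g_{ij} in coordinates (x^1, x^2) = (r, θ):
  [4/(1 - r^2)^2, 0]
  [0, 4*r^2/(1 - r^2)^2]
Non-zero Christoffel symbols (Γ^k_{ij} = Γ^k_{ji}):
Γ^r_{r r} = 2*r/(1 - r^2)
Γ^r_{θ θ} = (r^3 + r)/(r^2 - 1)
Γ^θ_{r θ} = (-r^2 - 1)/(r^3 - r)
R^r_{θ r θ} = ∂_r Γ^r_{θ θ} - ∂_θ Γ^r_{θ r} + Γ^r_{r m} Γ^m_{θ θ} - Γ^r_{θ m} Γ^m_{θ r}
  = ((r^4 - 4*r^2 - 1)/(r^2 - 1)^2) - (0) + (-2*r^2*(r^2 + 1)/(r^2 - 1)^2) - (-(r^2 + 1)^2/(r^2 - 1)^2) = -4*r^2/(r^2 - 1)^2
R^θ_{θ θ θ} = 0 (a repeated index in an antisymmetric pair)
R_{θθ} = R^r_{θ r θ} + R^θ_{θ θ θ} = (-4*r^2/(r^2 - 1)^2) + (0) = -4*r^2/(r^2 - 1)^2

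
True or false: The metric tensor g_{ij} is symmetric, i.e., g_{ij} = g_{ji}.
By definition the metric is a symmetric bilinear form, g_{ij} = g_{ji}.
True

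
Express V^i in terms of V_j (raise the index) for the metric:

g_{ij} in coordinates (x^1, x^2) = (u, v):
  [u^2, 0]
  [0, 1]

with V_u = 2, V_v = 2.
Inverse metric (diagonal): g^{uu} = 1/u^2, g^{vv} = 1
V^i = g^{ij} V_j:
V^u = (1/u^2)(2) + (0)(2) = 2/u^2
V^v = (0)(2) + (1)(2) = 2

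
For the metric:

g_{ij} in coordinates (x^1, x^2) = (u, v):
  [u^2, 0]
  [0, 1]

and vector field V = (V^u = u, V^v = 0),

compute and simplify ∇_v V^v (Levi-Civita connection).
Non-zero Christoffel symbols:
Γ^u_{u u} = 1/u
∇_v V^v = ∂_v V^v + Γ^v_{v j} V^j
  = (0) + (0)(u) + (0)(0)
  = 0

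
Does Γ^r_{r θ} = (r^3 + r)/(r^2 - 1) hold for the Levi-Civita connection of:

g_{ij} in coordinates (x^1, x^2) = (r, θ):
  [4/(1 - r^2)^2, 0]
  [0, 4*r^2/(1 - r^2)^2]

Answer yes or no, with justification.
Γ^r_{r θ} = (1/2) g^{rr} (∂_r g_{rθ} + ∂_θ g_{rr} - ∂_r g_{rθ}) = (1/2)((1 - r^2)^2/4)((0) + (0) - (0)) = 0
This differs from the proposed value (r^3 + r)/(r^2 - 1).
No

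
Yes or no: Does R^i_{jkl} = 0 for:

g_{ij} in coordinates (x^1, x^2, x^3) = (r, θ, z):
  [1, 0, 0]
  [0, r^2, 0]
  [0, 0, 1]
Non-zero Christoffel symbols:
Γ^r_{θ θ} = -r
Γ^θ_{r θ} = 1/r
Ricci tensor: R_{rr} = 0, R_{rθ} = 0, R_{rz} = 0, R_{θθ} = 0, R_{θz} = 0, R_{zz} = 0
All R_{ij} vanish; in 3 dimensions the Riemann tensor is fully determined by the Ricci tensor, so R^i_{jkl} = 0: the metric is flat (curvilinear coordinates on flat space).
Yes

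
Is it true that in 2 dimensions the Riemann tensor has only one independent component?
The number of independent components is n^2(n^2-1)/12 = 4·3/12 = 1 for n = 2 (e.g. R_{1212}).
Yes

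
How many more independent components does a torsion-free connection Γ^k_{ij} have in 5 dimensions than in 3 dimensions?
Independent components in n dimensions: n × n(n+1)/2 = n^2(n+1)/2.
5D: 5 × 15 = 75
3D: 3 × 6 = 18
Difference = 75 - 18 = 57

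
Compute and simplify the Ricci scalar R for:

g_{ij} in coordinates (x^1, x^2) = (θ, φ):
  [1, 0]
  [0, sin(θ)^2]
Non-zero Christoffel symbols (Γ^k_{ij} = Γ^k_{ji}):
Γ^θ_{φ φ} = -sin(2*θ)/2
Γ^φ_{θ φ} = 1/tan(θ)
Ricci tensor (R_{ij} = R^k_{ikj}): R_{θθ} = 1, R_{θφ} = 0, R_{φφ} = sin(θ)^2
Inverse metric: g^{θθ} = 1, g^{φφ} = 1/sin(θ)^2
R = g^{ij} R_{ij} = (1)(1) + (1/sin(θ)^2)(sin(θ)^2) = 2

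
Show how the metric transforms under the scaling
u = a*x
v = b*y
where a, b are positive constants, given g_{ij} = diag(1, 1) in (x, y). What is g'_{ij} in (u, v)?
Invert the transformation: x = u/a, y = v/b
g'_{ij} = (∂x^k/∂x'^i)(∂x^l/∂x'^j) g_{kl}; with g_{kl} = δ_{kl} this is Σ_k (∂x^k/∂x'^i)(∂x^k/∂x'^j).
Jacobian: ∂x/∂u = 1/a, ∂x/∂v = 0, ∂y/∂u = 0, ∂y/∂v = 1/b
g'_{uu} = (1/a)(1/a) + (0)(0) = 1/a^2
g'_{uv} = (1/a)(0) + (0)(1/b) = 0
g'_{vv} = (0)(0) + (1/b)(1/b) = 1/b^2
g'_{ij} = diag(1/a^2, 1/b^2)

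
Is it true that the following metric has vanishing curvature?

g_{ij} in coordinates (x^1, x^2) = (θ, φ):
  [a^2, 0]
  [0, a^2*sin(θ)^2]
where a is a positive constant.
Non-zero Christoffel symbols:
Γ^θ_{φ φ} = -sin(2*θ)/2
Γ^φ_{θ φ} = 1/tan(θ)
Ricci tensor: R_{θθ} = 1, R_{θφ} = 0, R_{φφ} = sin(θ)^2
The Ricci tensor is non-zero, so the Riemann tensor is non-zero: not flat.
No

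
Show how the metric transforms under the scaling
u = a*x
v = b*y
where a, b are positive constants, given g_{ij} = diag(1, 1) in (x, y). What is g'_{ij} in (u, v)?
Invert the transformation: x = u/a, y = v/b
g'_{ij} = (∂x^k/∂x'^i)(∂x^l/∂x'^j) g_{kl}; with g_{kl} = δ_{kl} this is Σ_k (∂x^k/∂x'^i)(∂x^k/∂x'^j).
Jacobian: ∂x/∂u = 1/a, ∂x/∂v = 0, ∂y/∂u = 0, ∂y/∂v = 1/b
g'_{uu} = (1/a)(1/a) + (0)(0) = 1/a^2
g'_{uv} = (1/a)(0) + (0)(1/b) = 0
g'_{vv} = (0)(0) + (1/b)(1/b) = 1/b^2
g'_{ij} = diag(1/a^2, 1/b^2)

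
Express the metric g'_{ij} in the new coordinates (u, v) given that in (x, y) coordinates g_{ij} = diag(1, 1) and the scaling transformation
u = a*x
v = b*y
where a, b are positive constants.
Invert the transformation: x = u/a, y = v/b
g'_{ij} = (∂x^k/∂x'^i)(∂x^l/∂x'^j) g_{kl}; with g_{kl} = δ_{kl} this is Σ_k (∂x^k/∂x'^i)(∂x^k/∂x'^j).
Jacobian: ∂x/∂u = 1/a, ∂x/∂v = 0, ∂y/∂u = 0, ∂y/∂v = 1/b
g'_{uu} = (1/a)(1/a) + (0)(0) = 1/a^2
g'_{uv} = (1/a)(0) + (0)(1/b) = 0
g'_{vv} = (0)(0) + (1/b)(1/b) = 1/b^2
g'_{ij} = diag(1/a^2, 1/b^2)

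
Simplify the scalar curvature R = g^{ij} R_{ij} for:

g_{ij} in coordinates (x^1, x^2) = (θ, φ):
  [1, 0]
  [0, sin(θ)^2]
Non-zero Christoffel symbols (Γ^k_{ij} = Γ^k_{ji}):
Γ^θ_{φ φ} = -sin(2*θ)/2
Γ^φ_{θ φ} = 1/tan(θ)
Ricci tensor (R_{ij} = R^k_{ikj}): R_{θθ} = 1, R_{θφ} = 0, R_{φφ} = sin(θ)^2
Inverse metric: g^{θθ} = 1, g^{φφ} = 1/sin(θ)^2
R = g^{ij} R_{ij} = (1)(1) + (1/sin(θ)^2)(sin(θ)^2) = 2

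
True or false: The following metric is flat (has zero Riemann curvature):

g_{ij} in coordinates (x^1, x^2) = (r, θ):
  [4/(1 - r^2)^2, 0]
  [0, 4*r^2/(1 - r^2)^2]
Non-zero Christoffel symbols:
Γ^r_{r r} = 2*r/(1 - r^2)
Γ^r_{θ θ} = (r^3 + r)/(r^2 - 1)
Γ^θ_{r θ} = (-r^2 - 1)/(r^3 - r)
Ricci tensor: R_{rr} = -4/(r^2 - 1)^2, R_{rθ} = 0, R_{θθ} = -4*r^2/(r^2 - 1)^2
The Ricci tensor is non-zero, so the Riemann tensor is non-zero: not flat.
False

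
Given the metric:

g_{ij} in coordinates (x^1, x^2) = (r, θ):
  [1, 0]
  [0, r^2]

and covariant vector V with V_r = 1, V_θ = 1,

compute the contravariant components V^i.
Inverse metric (diagonal): g^{rr} = 1, g^{θθ} = 1/r^2
V^i = g^{ij} V_j:
V^r = (1)(1) + (0)(1) = 1
V^θ = (0)(1) + (1/r^2)(1) = 1/r^2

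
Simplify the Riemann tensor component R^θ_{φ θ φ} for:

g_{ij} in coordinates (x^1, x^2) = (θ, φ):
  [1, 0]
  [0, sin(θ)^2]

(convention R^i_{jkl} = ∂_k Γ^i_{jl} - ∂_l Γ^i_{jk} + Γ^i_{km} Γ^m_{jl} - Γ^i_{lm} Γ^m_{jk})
Non-zero Christoffel symbols (Γ^k_{ij} = Γ^k_{ji}):
Γ^θ_{φ φ} = -sin(2*θ)/2
Γ^φ_{θ φ} = 1/tan(θ)
R^θ_{φ θ φ} = ∂_θ Γ^θ_{φ φ} - ∂_φ Γ^θ_{φ θ} + Γ^θ_{θ m} Γ^m_{φ φ} - Γ^θ_{φ m} Γ^m_{φ θ}
  = (-cos(2*θ)) - (0) + (0) - (-cos(θ)^2) = sin(θ)^2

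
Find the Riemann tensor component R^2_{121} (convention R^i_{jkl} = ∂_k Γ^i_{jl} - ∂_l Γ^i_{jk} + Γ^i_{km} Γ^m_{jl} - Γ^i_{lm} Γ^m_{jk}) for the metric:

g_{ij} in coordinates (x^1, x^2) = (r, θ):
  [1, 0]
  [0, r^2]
Non-zero Christoffel symbols (Γ^k_{ij} = Γ^k_{ji}):
Γ^r_{θ θ} = -r
Γ^θ_{r θ} = 1/r
R^θ_{r θ r} = ∂_θ Γ^θ_{r r} - ∂_r Γ^θ_{r θ} + Γ^θ_{θ m} Γ^m_{r r} - Γ^θ_{r m} Γ^m_{r θ}
  = (0) - (-1/r^2) + (0) - (1/r^2) = 0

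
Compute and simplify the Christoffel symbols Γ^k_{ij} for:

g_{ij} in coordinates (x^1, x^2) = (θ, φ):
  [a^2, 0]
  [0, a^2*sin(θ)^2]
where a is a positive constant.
Using Γ^k_{ij} = (1/2) g^{km} (∂_i g_{mj} + ∂_j g_{mi} - ∂_m g_{ij}); the metric is diagonal, so only the m = k term contributes.
Non-zero symbols (using the symmetry Γ^k_{ij} = Γ^k_{ji}):
Γ^θ_{φ φ} = (1/2) g^{θθ} (∂_φ g_{θφ} + ∂_φ g_{θφ} - ∂_θ g_{φφ}) = (1/2)(1/a^2)((0) + (0) - (a^2*sin(2*θ))) = -sin(2*θ)/2
Γ^φ_{θ φ} = (1/2) g^{φφ} (∂_θ g_{φφ} + ∂_φ g_{φθ} - ∂_φ g_{θφ}) = (1/2)(1/(a^2*sin(θ)^2))((a^2*sin(2*θ)) + (0) - (0)) = 1/tan(θ)
All other Christoffel symbols are zero.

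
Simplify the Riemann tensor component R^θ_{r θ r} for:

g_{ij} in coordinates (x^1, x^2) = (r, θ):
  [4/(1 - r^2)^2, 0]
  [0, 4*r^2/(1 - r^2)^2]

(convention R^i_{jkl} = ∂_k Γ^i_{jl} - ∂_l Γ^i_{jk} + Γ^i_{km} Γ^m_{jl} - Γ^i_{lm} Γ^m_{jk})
Non-zero Christoffel symbols (Γ^k_{ij} = Γ^k_{ji}):
Γ^r_{r r} = 2*r/(1 - r^2)
Γ^r_{θ θ} = (r^3 + r)/(r^2 - 1)
Γ^θ_{r θ} = (-r^2 - 1)/(r^3 - r)
R^θ_{r θ r} = ∂_θ Γ^θ_{r r} - ∂_r Γ^θ_{r θ} + Γ^θ_{θ m} Γ^m_{r r} - Γ^θ_{r m} Γ^m_{r θ}
  = (0) - ((r^4 + 4*r^2 - 1)/(r^3 - r)^2) + (2*(r^2 + 1)/(r^2 - 1)^2) - ((r^2 + 1)^2/(r^3 - r)^2) = -4/(r^2 - 1)^2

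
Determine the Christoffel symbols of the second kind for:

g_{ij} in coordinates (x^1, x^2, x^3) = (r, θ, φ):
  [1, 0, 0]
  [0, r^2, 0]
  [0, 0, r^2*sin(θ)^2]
Using Γ^k_{ij} = (1/2) g^{km} (∂_i g_{mj} + ∂_j g_{mi} - ∂_m g_{ij}); the metric is diagonal, so only the m = k term contributes.
Non-zero symbols (using the symmetry Γ^k_{ij} = Γ^k_{ji}):
Γ^r_{θ θ} = (1/2) g^{rr} (∂_θ g_{rθ} + ∂_θ g_{rθ} - ∂_r g_{θθ}) = (1/2)(1)((0) + (0) - (2*r)) = -r
Γ^r_{φ φ} = (1/2) g^{rr} (∂_φ g_{rφ} + ∂_φ g_{rφ} - ∂_r g_{φφ}) = (1/2)(1)((0) + (0) - (2*r*sin(θ)^2)) = -r*sin(θ)^2
Γ^θ_{r θ} = (1/2) g^{θθ} (∂_r g_{θθ} + ∂_θ g_{θr} - ∂_θ g_{rθ}) = (1/2)(1/r^2)((2*r) + (0) - (0)) = 1/r
Γ^θ_{φ φ} = (1/2) g^{θθ} (∂_φ g_{θφ} + ∂_φ g_{θφ} - ∂_θ g_{φφ}) = (1/2)(1/r^2)((0) + (0) - (r^2*sin(2*θ))) = -sin(2*θ)/2
Γ^φ_{r φ} = (1/2) g^{φφ} (∂_r g_{φφ} + ∂_φ g_{φr} - ∂_φ g_{rφ}) = (1/2)(1/(r^2*sin(θ)^2))((2*r*sin(θ)^2) + (0) - (0)) = 1/r
Γ^φ_{θ φ} = (1/2) g^{φφ} (∂_θ g_{φφ} + ∂_φ g_{φθ} - ∂_φ g_{θφ}) = (1/2)(1/(r^2*sin(θ)^2))((r^2*sin(2*θ)) + (0) - (0)) = 1/tan(θ)
All other Christoffel symbols are zero.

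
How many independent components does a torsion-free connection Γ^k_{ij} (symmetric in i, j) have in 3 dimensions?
Γ^k_{ij} has n choices for the upper index and n(n+1)/2 independent symmetric lower index pairs.
Total = 3 × 3×4/2 = 3 × 6 = 18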